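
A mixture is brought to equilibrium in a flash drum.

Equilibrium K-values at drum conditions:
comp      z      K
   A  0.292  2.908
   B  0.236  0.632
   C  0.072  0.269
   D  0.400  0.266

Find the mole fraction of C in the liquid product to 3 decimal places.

Material balance + equilibrium reduce to Σ zᵢ(Kᵢ−1)/(1+V/F(Kᵢ−1)) = 0.
Check two-phase: ΣzᵢKᵢ = 1.124 > 1 and Σzᵢ/Kᵢ = 2.245 > 1, so g(0) = 0.124 > 0 and g(1) = -1.245 < 0.
Newton–Raphson from V/F = 0.35:
  V/F = 0.350: g = -0.2315, g' = -0.884 → V/F = 0.088
  V/F = 0.088: g = 0.0170, g' = -1.103 → V/F = 0.104
Converged at V/F = 0.104.
Compositions from xᵢ = zᵢ/(1+V/F(Kᵢ−1)), yᵢ = Kᵢxᵢ:
  A: x = 0.244, y = 0.709
  B: x = 0.245, y = 0.155
  C: x = 0.078, y = 0.021
  D: x = 0.433, y = 0.115

x_C = 0.078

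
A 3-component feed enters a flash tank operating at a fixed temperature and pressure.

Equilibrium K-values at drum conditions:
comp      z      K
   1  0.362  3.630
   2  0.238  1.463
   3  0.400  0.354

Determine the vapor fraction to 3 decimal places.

ψ = 0.639

Let ψ = V/F and solve Σ zᵢ(Kᵢ−1)/(1+ψ(Kᵢ−1)) = 0.
Check two-phase: ΣzᵢKᵢ = 1.804 > 1 and Σzᵢ/Kᵢ = 1.392 > 1, so g(0) = 0.804 > 0 and g(1) = -0.392 < 0.
Newton iteration, ψ⁰ = 0.5:
  ψ = 0.500: g = 0.1191, g' = -0.865 → ψ = 0.638
  ψ = 0.638: g = 0.0013, g' = -0.862 → ψ = 0.639
Converged at ψ = 0.639.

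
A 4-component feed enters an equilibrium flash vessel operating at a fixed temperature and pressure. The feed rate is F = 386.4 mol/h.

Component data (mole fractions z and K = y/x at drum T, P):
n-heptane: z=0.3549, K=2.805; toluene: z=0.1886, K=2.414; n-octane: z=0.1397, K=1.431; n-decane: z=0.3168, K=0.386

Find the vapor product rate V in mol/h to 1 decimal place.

V = 333.8 mol/h

Material balance + equilibrium reduce to Σ zᵢ(Kᵢ−1)/(1+ψ(Kᵢ−1)) = 0.
g(0) = ΣzᵢKᵢ − 1 = 0.7730 and g(1) = 1 − Σzᵢ/Kᵢ = -0.1230, so a root lies in (0, 1).
Newton–Raphson from ψ = 0.64:
  ψ = 0.6400: g = 0.16399, g' = -0.6929 → ψ = 0.8767
  ψ = 0.8767: g = -0.01044, g' = -0.8224 → ψ = 0.8640
  ψ = 0.8640: g = -0.00009, g' = -0.8084 → ψ = 0.8639
Converged at ψ = 0.8639.
Then V = ψ·F = 0.8639·386.4 = 333.8 mol/h and L = F − V = 52.6 mol/h.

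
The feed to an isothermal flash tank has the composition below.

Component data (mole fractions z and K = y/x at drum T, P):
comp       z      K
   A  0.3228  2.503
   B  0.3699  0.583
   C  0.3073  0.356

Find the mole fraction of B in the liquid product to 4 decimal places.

x_B = 0.3977

Newton iteration, V/F⁰ = 0.56:
  V/F = 0.5600: g = -0.24733, g' = -0.6363 → V/F = 0.1713
  V/F = 0.1713: g = -0.00270, g' = -0.6968 → V/F = 0.1674
Converged at V/F = 0.1674.
Compositions from xᵢ = zᵢ/(1+V/F(Kᵢ−1)), yᵢ = Kᵢxᵢ:
  A: x = 0.2579, y = 0.6455
  B: x = 0.3977, y = 0.2318
  C: x = 0.3444, y = 0.1226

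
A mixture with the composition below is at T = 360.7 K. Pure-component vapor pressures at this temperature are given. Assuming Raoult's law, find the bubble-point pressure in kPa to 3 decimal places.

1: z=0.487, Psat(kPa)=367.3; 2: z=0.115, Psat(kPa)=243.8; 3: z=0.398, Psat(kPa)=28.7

At the bubble point ψ → 0, so ΣzᵢKᵢ = 1 with Kᵢ = Pᵢˢᵃᵗ/P ⇒ P = ΣzᵢPᵢˢᵃᵗ.
P = 0.487·367.3 + 0.115·243.8 + 0.398·28.7 = 218.335 kPa

Pbub = 218.335 kPa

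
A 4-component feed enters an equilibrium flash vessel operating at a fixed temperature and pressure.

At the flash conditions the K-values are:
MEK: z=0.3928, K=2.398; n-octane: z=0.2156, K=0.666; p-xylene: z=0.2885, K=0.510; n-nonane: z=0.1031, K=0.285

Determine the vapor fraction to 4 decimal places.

Material balance + equilibrium reduce to Σ zᵢ(Kᵢ−1)/(1+ψ(Kᵢ−1)) = 0.
g(0) = ΣzᵢKᵢ − 1 = 0.2620 and g(1) = 1 − Σzᵢ/Kᵢ = -0.4150, so a root lies in (0, 1).
Newton iteration, ψ⁰ = 0.5:
  ψ = 0.5000: g = -0.06521, g' = -0.5498 → ψ = 0.3814
  ψ = 0.3814: g = 0.00043, g' = -0.5626 → ψ = 0.3822
Converged at ψ = 0.3822.

ψ = 0.3822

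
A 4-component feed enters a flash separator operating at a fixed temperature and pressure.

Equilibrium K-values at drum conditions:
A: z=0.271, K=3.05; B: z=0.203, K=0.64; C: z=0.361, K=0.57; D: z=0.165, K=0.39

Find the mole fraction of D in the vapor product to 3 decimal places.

y_D = 0.075

Iterate (Newton) starting at β = 0.34:
  β = 0.340: g = -0.0647, g' = -0.619 → β = 0.235
  β = 0.235: g = 0.0046, g' = -0.716 → β = 0.242
Converged at β = 0.242.
Compositions from xᵢ = zᵢ/(1+β(Kᵢ−1)), yᵢ = Kᵢxᵢ:
  A: x = 0.181, y = 0.553
  B: x = 0.222, y = 0.142
  C: x = 0.403, y = 0.230
  D: x = 0.194, y = 0.075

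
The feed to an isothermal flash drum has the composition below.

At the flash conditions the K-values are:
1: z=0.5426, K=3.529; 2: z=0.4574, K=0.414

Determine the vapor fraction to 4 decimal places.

ψ = 0.7451

Binary case is linear: z₁(K₁−1)(1+ψ(K₂−1)) + z₂(K₂−1)(1+ψ(K₁−1)) = 0
⇒ ψ = [z₁(K₁−1)+z₂(K₂−1)] / [−(K₁−1)(K₂−1)] = 1.10420/1.48199 = 0.7451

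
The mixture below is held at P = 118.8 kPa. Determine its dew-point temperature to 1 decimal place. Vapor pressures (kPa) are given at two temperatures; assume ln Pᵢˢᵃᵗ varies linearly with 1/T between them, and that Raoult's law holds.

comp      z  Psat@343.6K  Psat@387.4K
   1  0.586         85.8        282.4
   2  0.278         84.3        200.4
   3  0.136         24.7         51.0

T = 371.1 K

Dew-point temperature: Σzᵢ·P/Pᵢˢᵃᵗ(T) = 1. Interpolate ln Pᵢˢᵃᵗ = aᵢ + bᵢ/T.
  T = 343.6 K: ΣzᵢP/Pᵢˢᵃᵗ = 1.8573
  T = 387.4 K: ΣzᵢP/Pᵢˢᵃᵗ = 0.7281
  T = 365.5 K: ΣzᵢP/Pᵢˢᵃᵗ = 1.1246
  T = 376.4 K: ΣzᵢP/Pᵢˢᵃᵗ = 0.8990
  T = 370.9 K: ΣzᵢP/Pᵢˢᵃᵗ = 1.0046
  T = 373.6 K: ΣzᵢP/Pᵢˢᵃᵗ = 0.9508
Interpolating between 370.9 K and 373.6 K gives T ≈ 371.1 K.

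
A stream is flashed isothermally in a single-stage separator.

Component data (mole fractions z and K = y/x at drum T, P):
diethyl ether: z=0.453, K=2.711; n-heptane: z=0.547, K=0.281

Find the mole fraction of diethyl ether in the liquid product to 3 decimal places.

x_diethyl ether = 0.296

Material balance + equilibrium reduce to Σ zᵢ(Kᵢ−1)/(1+ψ(Kᵢ−1)) = 0.
g(0) = ΣzᵢKᵢ − 1 = 0.382 and g(1) = 1 − Σzᵢ/Kᵢ = -1.114, so a root lies in (0, 1).
Iterate (Newton) starting at ψ = 0.5:
  ψ = 0.500: g = -0.1963, g' = -1.074 → ψ = 0.317
  ψ = 0.317: g = -0.0072, g' = -1.032 → ψ = 0.310
Converged at ψ = 0.310.
Compositions from xᵢ = zᵢ/(1+ψ(Kᵢ−1)), yᵢ = Kᵢxᵢ:
  diethyl ether: x = 0.296, y = 0.802
  n-heptane: x = 0.704, y = 0.198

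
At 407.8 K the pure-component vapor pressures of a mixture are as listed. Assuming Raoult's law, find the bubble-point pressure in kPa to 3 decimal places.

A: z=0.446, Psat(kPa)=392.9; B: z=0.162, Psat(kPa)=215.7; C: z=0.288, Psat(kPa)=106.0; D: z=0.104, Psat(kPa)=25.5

At the bubble point ψ → 0, so ΣzᵢKᵢ = 1 with Kᵢ = Pᵢˢᵃᵗ/P ⇒ P = ΣzᵢPᵢˢᵃᵗ.
P = 0.446·392.9 + 0.162·215.7 + 0.288·106.0 + 0.104·25.5 = 243.357 kPa

Pbub = 243.357 kPa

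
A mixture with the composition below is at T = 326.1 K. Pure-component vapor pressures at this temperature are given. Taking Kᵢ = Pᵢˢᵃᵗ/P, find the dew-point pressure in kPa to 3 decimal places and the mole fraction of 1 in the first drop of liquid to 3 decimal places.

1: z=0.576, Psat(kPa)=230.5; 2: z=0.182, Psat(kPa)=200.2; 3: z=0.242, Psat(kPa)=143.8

Pdew = 196.429 kPa, x_1 = 0.491

At the dew point ψ → 1, so Σzᵢ/Kᵢ = 1 with Kᵢ = Pᵢˢᵃᵗ/P ⇒ 1/P = Σzᵢ/Pᵢˢᵃᵗ.
1/P = 0.576/230.5 + 0.182/200.2 + 0.242/143.8 = 0.005091 ⇒ P = 196.429 kPa
xᵢ = zᵢP/Pᵢˢᵃᵗ ⇒ x_1 = 0.576·196.429/230.5 = 0.491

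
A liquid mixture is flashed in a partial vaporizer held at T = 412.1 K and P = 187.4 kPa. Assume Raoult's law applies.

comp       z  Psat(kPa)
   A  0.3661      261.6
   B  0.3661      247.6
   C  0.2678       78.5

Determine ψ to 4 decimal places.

ψ = 0.5119

Raoult's law: Kᵢ = Pᵢˢᵃᵗ/P = Pᵢˢᵃᵗ/187.4.
  K_A = 261.6/187.4 = 1.395945, K_B = 247.6/187.4 = 1.321238, K_C = 78.5/187.4 = 0.418890
Rachford–Rice: g(ψ) = Σ zᵢ(Kᵢ−1)/(1+ψ(Kᵢ−1)) = 0.
g(0) = ΣzᵢKᵢ − 1 = 0.1069 and g(1) = 1 − Σzᵢ/Kᵢ = -0.1787, so a root lies in (0, 1).
Newton–Raphson from ψ = 0.57:
  ψ = 0.5700: g = -0.01503, g' = -0.2674 → ψ = 0.5138
  ψ = 0.5138: g = -0.00047, g' = -0.2513 → ψ = 0.5119
Converged at ψ = 0.5119.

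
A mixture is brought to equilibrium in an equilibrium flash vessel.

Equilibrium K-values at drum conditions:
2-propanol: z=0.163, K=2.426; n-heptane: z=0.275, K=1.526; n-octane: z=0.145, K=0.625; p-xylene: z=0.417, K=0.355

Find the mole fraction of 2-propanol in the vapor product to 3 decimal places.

y_2-propanol = 0.349

Material balance + equilibrium reduce to Σ zᵢ(Kᵢ−1)/(1+β(Kᵢ−1)) = 0.
Feasibility: ΣzᵢKᵢ = 1.054, Σzᵢ/Kᵢ = 1.654 — both > 1, two phases present.
Newton iteration, β⁰ = 0.5:
  β = 0.500: g = -0.2137, g' = -0.569 → β = 0.125
  β = 0.125: g = -0.0165, g' = -0.534 → β = 0.094
Converged at β = 0.094.
Compositions from xᵢ = zᵢ/(1+β(Kᵢ−1)), yᵢ = Kᵢxᵢ:
  2-propanol: x = 0.144, y = 0.349
  n-heptane: x = 0.262, y = 0.400
  n-octane: x = 0.150, y = 0.094
  p-xylene: x = 0.444, y = 0.158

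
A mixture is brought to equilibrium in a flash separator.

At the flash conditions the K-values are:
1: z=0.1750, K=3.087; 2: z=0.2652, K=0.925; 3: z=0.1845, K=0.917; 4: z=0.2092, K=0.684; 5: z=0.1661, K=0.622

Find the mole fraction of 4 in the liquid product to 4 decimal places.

Material balance + equilibrium reduce to Σ zᵢ(Kᵢ−1)/(1+ψ(Kᵢ−1)) = 0.
Check two-phase: ΣzᵢKᵢ = 1.2011 > 1 and Σzᵢ/Kᵢ = 1.1175 > 1, so g(0) = 0.2011 > 0 and g(1) = -0.1175 < 0.
Newton iteration, ψ⁰ = 0.5:
  ψ = 0.5000: g = -0.01385, g' = -0.2511 → ψ = 0.4449
  ψ = 0.4449: g = 0.00052, g' = -0.2705 → ψ = 0.4468
Converged at ψ = 0.4468.
Compositions from xᵢ = zᵢ/(1+ψ(Kᵢ−1)), yᵢ = Kᵢxᵢ:
  1: x = 0.0906, y = 0.2796
  2: x = 0.2744, y = 0.2538
  3: x = 0.1916, y = 0.1757
  4: x = 0.2436, y = 0.1666
  5: x = 0.1999, y = 0.1243

x_4 = 0.2436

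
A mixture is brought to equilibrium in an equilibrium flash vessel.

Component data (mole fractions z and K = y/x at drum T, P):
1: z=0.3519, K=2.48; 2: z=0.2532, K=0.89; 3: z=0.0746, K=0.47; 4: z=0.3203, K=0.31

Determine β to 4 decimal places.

Iterate (Newton) starting at β = 0.5:
  β = 0.5000: g = -0.12136, g' = -0.6523 → β = 0.3139
  β = 0.3139: g = -0.00280, g' = -0.6413 → β = 0.3096
Converged at β = 0.3096.

β = 0.3096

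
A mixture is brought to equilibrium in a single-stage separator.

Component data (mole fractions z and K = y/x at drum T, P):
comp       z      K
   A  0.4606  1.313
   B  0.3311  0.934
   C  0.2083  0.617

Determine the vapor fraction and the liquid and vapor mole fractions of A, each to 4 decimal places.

ψ = 0.5410, x_A = 0.3939, y_A = 0.5172

Newton–Raphson from ψ = 0.5:
  ψ = 0.5000: g = 0.00339, g' = -0.0820 → ψ = 0.5413
  ψ = 0.5413: g = -0.00002, g' = -0.0832 → ψ = 0.5410
Converged at ψ = 0.5410.
Compositions from xᵢ = zᵢ/(1+ψ(Kᵢ−1)), yᵢ = Kᵢxᵢ:
  A: x = 0.3939, y = 0.5172
  B: x = 0.3434, y = 0.3207
  C: x = 0.2627, y = 0.1621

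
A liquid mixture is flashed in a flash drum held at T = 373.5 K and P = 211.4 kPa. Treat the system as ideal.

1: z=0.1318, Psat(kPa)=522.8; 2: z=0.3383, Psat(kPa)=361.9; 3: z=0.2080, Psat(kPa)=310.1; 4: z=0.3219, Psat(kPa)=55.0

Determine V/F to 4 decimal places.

V/F = 0.4850

Raoult's law: Kᵢ = Pᵢˢᵃᵗ/P = Pᵢˢᵃᵗ/211.4.
  K_1 = 522.8/211.4 = 2.473037, K_2 = 361.9/211.4 = 1.711921, K_3 = 310.1/211.4 = 1.466887, K_4 = 55.0/211.4 = 0.260170
Iterate (Newton) starting at V/F = 0.5:
  V/F = 0.5000: g = -0.00981, g' = -0.6617 → V/F = 0.4852
  V/F = 0.4852: g = -0.00008, g' = -0.6509 → V/F = 0.4850
Converged at V/F = 0.4850.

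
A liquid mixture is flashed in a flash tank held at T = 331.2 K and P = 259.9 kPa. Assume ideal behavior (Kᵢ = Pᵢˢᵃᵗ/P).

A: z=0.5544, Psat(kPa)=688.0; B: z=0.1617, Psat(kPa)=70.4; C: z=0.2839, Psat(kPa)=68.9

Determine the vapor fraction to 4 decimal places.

ψ = 0.4860

Raoult's law: Kᵢ = Pᵢˢᵃᵗ/P = Pᵢˢᵃᵗ/259.9.
  K_A = 688.0/259.9 = 2.647172, K_B = 70.4/259.9 = 0.270873, K_C = 68.9/259.9 = 0.265102
Let ψ = V/F and solve Σ zᵢ(Kᵢ−1)/(1+ψ(Kᵢ−1)) = 0.
Check two-phase: ΣzᵢKᵢ = 1.5867 > 1 and Σzᵢ/Kᵢ = 1.8773 > 1, so g(0) = 0.5867 > 0 and g(1) = -0.8773 < 0.
Newton iteration, ψ⁰ = 0.65:
  ψ = 0.6500: g = -0.18255, g' = -1.2235 → ψ = 0.5008
  ψ = 0.5008: g = -0.01544, g' = -1.0489 → ψ = 0.4861
  ψ = 0.4861: g = -0.00006, g' = -1.0413 → ψ = 0.4860
Converged at ψ = 0.4860.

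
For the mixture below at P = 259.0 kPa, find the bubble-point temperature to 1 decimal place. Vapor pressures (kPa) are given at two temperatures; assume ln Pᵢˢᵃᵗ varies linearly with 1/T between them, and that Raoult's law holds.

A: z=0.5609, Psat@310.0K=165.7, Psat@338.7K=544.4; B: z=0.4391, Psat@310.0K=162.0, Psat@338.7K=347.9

Bubble-point temperature: ΣzᵢPᵢˢᵃᵗ(T) = P. Interpolate ln Pᵢˢᵃᵗ = aᵢ + bᵢ/T.
  T = 310.0 K: ΣzᵢPᵢˢᵃᵗ = 164.08 kPa
  T = 338.7 K: ΣzᵢPᵢˢᵃᵗ = 458.12 kPa
  T = 324.4 K: ΣzᵢPᵢˢᵃᵗ = 279.47 kPa
  T = 317.2 K: ΣzᵢPᵢˢᵃᵗ = 215.11 kPa
  T = 320.8 K: ΣzᵢPᵢˢᵃᵗ = 245.47 kPa
  T = 322.6 K: ΣzᵢPᵢˢᵃᵗ = 261.99 kPa
Interpolating between 320.8 K and 322.6 K gives T ≈ 322.3 K.

T = 322.3 K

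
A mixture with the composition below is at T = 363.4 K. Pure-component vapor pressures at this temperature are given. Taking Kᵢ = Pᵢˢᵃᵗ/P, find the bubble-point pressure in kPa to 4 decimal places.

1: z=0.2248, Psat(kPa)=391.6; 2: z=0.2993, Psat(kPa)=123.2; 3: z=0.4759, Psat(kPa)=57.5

At the bubble point ψ → 0, so ΣzᵢKᵢ = 1 with Kᵢ = Pᵢˢᵃᵗ/P ⇒ P = ΣzᵢPᵢˢᵃᵗ.
P = 0.2248·391.6 + 0.2993·123.2 + 0.4759·57.5 = 152.2697 kPa

Pbub = 152.2697 kPa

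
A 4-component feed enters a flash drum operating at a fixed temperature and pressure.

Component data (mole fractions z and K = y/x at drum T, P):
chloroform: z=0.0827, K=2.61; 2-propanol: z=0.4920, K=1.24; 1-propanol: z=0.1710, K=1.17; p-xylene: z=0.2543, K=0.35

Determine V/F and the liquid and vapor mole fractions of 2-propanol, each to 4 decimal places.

V/F = 0.3754, x_2-propanol = 0.4513, y_2-propanol = 0.5597

Rachford–Rice: g(V/F) = Σ zᵢ(Kᵢ−1)/(1+V/F(Kᵢ−1)) = 0.
Feasibility: ΣzᵢKᵢ = 1.1150, Σzᵢ/Kᵢ = 1.3012 — both > 1, two phases present.
Newton iteration, V/F⁰ = 0.5:
  V/F = 0.5000: g = -0.03889, g' = -0.3284 → V/F = 0.3816
  V/F = 0.3816: g = -0.00186, g' = -0.3004 → V/F = 0.3754
Converged at V/F = 0.3754.
Compositions from xᵢ = zᵢ/(1+V/F(Kᵢ−1)), yᵢ = Kᵢxᵢ:
  chloroform: x = 0.0515, y = 0.1345
  2-propanol: x = 0.4513, y = 0.5597
  1-propanol: x = 0.1607, y = 0.1881
  p-xylene: x = 0.3364, y = 0.1177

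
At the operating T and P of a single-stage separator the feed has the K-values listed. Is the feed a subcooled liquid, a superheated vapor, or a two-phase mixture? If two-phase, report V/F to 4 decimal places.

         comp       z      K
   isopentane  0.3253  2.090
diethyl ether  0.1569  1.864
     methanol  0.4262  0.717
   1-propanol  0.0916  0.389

two-phase, V/F = 0.8123

ΣzᵢKᵢ = 1.3136; Σzᵢ/Kᵢ = 1.0697.
Both exceed 1, so a two-phase solution exists.
Rachford–Rice: g(ψ) = Σ zᵢ(Kᵢ−1)/(1+ψ(Kᵢ−1)) = 0.
Newton–Raphson from ψ = 0.42:
  ψ = 0.4200: g = 0.13052, g' = -0.3508 → ψ = 0.7921
  ψ = 0.7921: g = 0.00684, g' = -0.3377 → ψ = 0.8124
  ψ = 0.8124: g = -0.00004, g' = -0.3415 → ψ = 0.8123
Converged at ψ = 0.8123.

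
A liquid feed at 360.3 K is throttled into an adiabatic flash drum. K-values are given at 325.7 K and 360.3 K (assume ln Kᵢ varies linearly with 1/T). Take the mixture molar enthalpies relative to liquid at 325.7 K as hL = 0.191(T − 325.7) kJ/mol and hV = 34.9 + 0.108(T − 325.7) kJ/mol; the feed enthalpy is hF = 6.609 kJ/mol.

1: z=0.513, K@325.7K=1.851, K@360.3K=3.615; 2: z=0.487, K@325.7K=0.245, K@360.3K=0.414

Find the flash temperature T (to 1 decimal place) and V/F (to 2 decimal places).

T = 328.2 K, V/F = 0.18

Adiabatic flash: solve Rachford–Rice at each trial T, then check hF = ψ·hV(T) + (1−ψ)·hL(T).
  T = 325.7 K: K = (1.851, 0.245), RR gives ψ = 0.107, H_out = 3.741 kJ/mol
  T = 360.3 K: K = (3.615, 0.414), RR gives ψ = 0.689, H_out = 28.682 kJ/mol
  T = 343.0 K: K = (2.631, 0.323), RR gives ψ = 0.459, H_out = 18.658 kJ/mol
  T = 334.4 K: K = (2.219, 0.282), RR gives ψ = 0.315, H_out = 12.441 kJ/mol
  T = 330.0 K: K = (2.027, 0.263), RR gives ψ = 0.222, H_out = 8.488 kJ/mol
  T = 327.9 K: K = (1.940, 0.254), RR gives ψ = 0.170, H_out = 6.305 kJ/mol
Linear interpolation between T = 327.9 (H_out = 6.305) and T = 330.0 (H_out = 8.488) on hF = 6.609 gives T ≈ 328.2 K, at which ψ = 0.18.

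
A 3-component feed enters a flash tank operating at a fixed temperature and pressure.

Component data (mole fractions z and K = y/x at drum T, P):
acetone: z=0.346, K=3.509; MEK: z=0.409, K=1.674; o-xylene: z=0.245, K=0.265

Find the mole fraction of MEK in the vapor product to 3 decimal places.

y_MEK = 0.440

Material balance + equilibrium reduce to Σ zᵢ(Kᵢ−1)/(1+ψ(Kᵢ−1)) = 0.
Feasibility: ΣzᵢKᵢ = 1.964, Σzᵢ/Kᵢ = 1.267 — both > 1, two phases present.
Newton–Raphson from ψ = 0.62:
  ψ = 0.620: g = 0.2033, g' = -0.873 → ψ = 0.853
  ψ = 0.853: g = -0.0311, g' = -1.247 → ψ = 0.828
  ψ = 0.828: g = -0.0010, g' = -1.170 → ψ = 0.827
Converged at ψ = 0.827.
Compositions from xᵢ = zᵢ/(1+ψ(Kᵢ−1)), yᵢ = Kᵢxᵢ:
  acetone: x = 0.113, y = 0.395
  MEK: x = 0.263, y = 0.440
  o-xylene: x = 0.625, y = 0.166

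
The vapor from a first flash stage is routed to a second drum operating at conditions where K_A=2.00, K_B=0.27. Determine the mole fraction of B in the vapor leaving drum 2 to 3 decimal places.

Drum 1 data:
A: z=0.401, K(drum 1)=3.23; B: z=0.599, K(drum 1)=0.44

y_B (drum 2) = 0.156

Drum 1:
Material balance + equilibrium reduce to Σ zᵢ(Kᵢ−1)/(1+ψ₁(Kᵢ−1)) = 0.
Check two-phase: ΣzᵢKᵢ = 1.559 > 1 and Σzᵢ/Kᵢ = 1.486 > 1, so g(0) = 0.559 > 0 and g(1) = -0.486 < 0.
Binary case is linear: z₁(K₁−1)(1+ψ₁(K₂−1)) + z₂(K₂−1)(1+ψ₁(K₁−1)) = 0
⇒ ψ₁ = [z₁(K₁−1)+z₂(K₂−1)] / [−(K₁−1)(K₂−1)] = 0.5588/1.2488 = 0.447
Drum-1 compositions:
  A: x = 0.201, y = 0.648
  B: x = 0.799, y = 0.352
Drum-2 feed = drum-1 vapor: z₂ = (0.6483, 0.3517).
Drum 2:
Material balance + equilibrium reduce to Σ zᵢ(Kᵢ−1)/(1+ψ₂(Kᵢ−1)) = 0.
Check two-phase: ΣzᵢKᵢ = 1.392 > 1 and Σzᵢ/Kᵢ = 1.627 > 1, so g(0) = 0.392 > 0 and g(1) = -0.627 < 0.
Binary case is linear: z₁(K₁−1)(1+ψ₂(K₂−1)) + z₂(K₂−1)(1+ψ₂(K₁−1)) = 0
⇒ ψ₂ = [z₁(K₁−1)+z₂(K₂−1)] / [−(K₁−1)(K₂−1)] = 0.3916/0.7300 = 0.536
  A: x = 0.422, y = 0.844
  B: x = 0.578, y = 0.156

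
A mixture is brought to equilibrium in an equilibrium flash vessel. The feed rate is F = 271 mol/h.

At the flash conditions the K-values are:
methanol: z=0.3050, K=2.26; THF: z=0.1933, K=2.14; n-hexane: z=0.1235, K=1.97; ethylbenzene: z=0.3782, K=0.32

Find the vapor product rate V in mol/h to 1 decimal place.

Rachford–Rice: g(ψ) = Σ zᵢ(Kᵢ−1)/(1+ψ(Kᵢ−1)) = 0.
Feasibility: ΣzᵢKᵢ = 1.4673, Σzᵢ/Kᵢ = 1.4698 — both > 1, two phases present.
Newton–Raphson from ψ = 0.34:
  ψ = 0.3400: g = 0.18342, g' = -0.7294 → ψ = 0.5915
  ψ = 0.5915: g = -0.00227, g' = -0.7849 → ψ = 0.5886
Converged at ψ = 0.5886.
Then V = ψ·F = 0.5886·271 = 159.5 mol/h and L = F − V = 111.5 mol/h.

V = 159.5 mol/h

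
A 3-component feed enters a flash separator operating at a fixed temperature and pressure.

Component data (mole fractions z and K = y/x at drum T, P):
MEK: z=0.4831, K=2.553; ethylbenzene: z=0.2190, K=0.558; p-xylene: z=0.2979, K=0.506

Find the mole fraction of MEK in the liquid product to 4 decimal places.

Rachford–Rice: g(ψ) = Σ zᵢ(Kᵢ−1)/(1+ψ(Kᵢ−1)) = 0.
Check two-phase: ΣzᵢKᵢ = 1.5063 > 1 and Σzᵢ/Kᵢ = 1.1704 > 1, so g(0) = 0.5063 > 0 and g(1) = -0.1704 < 0.
Iterate (Newton) starting at ψ = 0.43:
  ψ = 0.4300: g = 0.14348, g' = -0.6013 → ψ = 0.6686
  ψ = 0.6686: g = 0.01092, g' = -0.5287 → ψ = 0.6893
Converged at ψ = 0.6893.
Compositions from xᵢ = zᵢ/(1+ψ(Kᵢ−1)), yᵢ = Kᵢxᵢ:
  MEK: x = 0.2333, y = 0.5957
  ethylbenzene: x = 0.3150, y = 0.1757
  p-xylene: x = 0.4517, y = 0.2286

x_MEK = 0.2333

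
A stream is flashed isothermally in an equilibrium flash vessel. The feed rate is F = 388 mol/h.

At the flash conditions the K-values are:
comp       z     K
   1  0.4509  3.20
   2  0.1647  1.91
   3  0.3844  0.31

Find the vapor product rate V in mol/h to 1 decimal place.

Rachford–Rice: g(ψ) = Σ zᵢ(Kᵢ−1)/(1+ψ(Kᵢ−1)) = 0.
g(0) = ΣzᵢKᵢ − 1 = 0.8766 and g(1) = 1 − Σzᵢ/Kᵢ = -0.4671, so a root lies in (0, 1).
Newton iteration, ψ⁰ = 0.5:
  ψ = 0.5000: g = 0.17044, g' = -0.9859 → ψ = 0.6729
  ψ = 0.6729: g = -0.00222, g' = -1.0449 → ψ = 0.6708
Converged at ψ = 0.6708.
Then V = ψ·F = 0.6708·388 = 260.3 mol/h and L = F − V = 127.7 mol/h.

V = 260.3 mol/h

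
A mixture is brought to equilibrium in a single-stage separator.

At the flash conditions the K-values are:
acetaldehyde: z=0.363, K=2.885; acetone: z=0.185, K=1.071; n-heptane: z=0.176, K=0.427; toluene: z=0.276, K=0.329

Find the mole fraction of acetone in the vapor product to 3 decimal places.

Let β = V/F and solve Σ zᵢ(Kᵢ−1)/(1+β(Kᵢ−1)) = 0.
Feasibility: ΣzᵢKᵢ = 1.411, Σzᵢ/Kᵢ = 1.550 — both > 1, two phases present.
Newton iteration, β⁰ = 0.64:
  β = 0.640: g = -0.1611, g' = -0.792 → β = 0.436
  β = 0.436: g = -0.0082, g' = -0.740 → β = 0.425
Converged at β = 0.425.
Compositions from xᵢ = zᵢ/(1+β(Kᵢ−1)), yᵢ = Kᵢxᵢ:
  acetaldehyde: x = 0.201, y = 0.581
  acetone: x = 0.180, y = 0.192
  n-heptane: x = 0.233, y = 0.099
  toluene: x = 0.386, y = 0.127

y_acetone = 0.192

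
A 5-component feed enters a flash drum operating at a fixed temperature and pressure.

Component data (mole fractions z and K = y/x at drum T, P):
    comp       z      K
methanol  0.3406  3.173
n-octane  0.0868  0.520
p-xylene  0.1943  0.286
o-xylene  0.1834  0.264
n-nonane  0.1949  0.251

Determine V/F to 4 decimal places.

V/F = 0.1823

Material balance + equilibrium reduce to Σ zᵢ(Kᵢ−1)/(1+V/F(Kᵢ−1)) = 0.
g(0) = ΣzᵢKᵢ − 1 = 0.2788 and g(1) = 1 − Σzᵢ/Kᵢ = -1.4248, so a root lies in (0, 1).
Newton–Raphson from V/F = 0.5:
  V/F = 0.5000: g = -0.36282, g' = -1.1718 → V/F = 0.1904
  V/F = 0.1904: g = -0.01011, g' = -1.2447 → V/F = 0.1823
Converged at V/F = 0.1823.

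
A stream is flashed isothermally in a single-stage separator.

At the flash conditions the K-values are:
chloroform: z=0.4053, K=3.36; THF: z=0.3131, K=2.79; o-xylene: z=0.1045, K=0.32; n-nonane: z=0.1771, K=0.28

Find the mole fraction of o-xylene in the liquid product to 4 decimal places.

Rachford–Rice: g(ψ) = Σ zᵢ(Kᵢ−1)/(1+ψ(Kᵢ−1)) = 0.
Feasibility: ΣzᵢKᵢ = 2.3184, Σzᵢ/Kᵢ = 1.1919 — both > 1, two phases present.
Newton–Raphson from ψ = 0.67:
  ψ = 0.6700: g = 0.24852, g' = -1.0519 → ψ = 0.9062
  ψ = 0.9062: g = -0.03363, g' = -1.4634 → ψ = 0.8833
  ψ = 0.8833: g = -0.00094, g' = -1.3835 → ψ = 0.8826
Converged at ψ = 0.8826.
Compositions from xᵢ = zᵢ/(1+ψ(Kᵢ−1)), yᵢ = Kᵢxᵢ:
  chloroform: x = 0.1315, y = 0.4417
  THF: x = 0.1214, y = 0.3386
  o-xylene: x = 0.2614, y = 0.0836
  n-nonane: x = 0.4858, y = 0.1360

x_o-xylene = 0.2614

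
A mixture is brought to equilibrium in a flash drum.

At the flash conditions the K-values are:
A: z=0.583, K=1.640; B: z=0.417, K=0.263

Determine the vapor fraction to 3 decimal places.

Material balance + equilibrium reduce to Σ zᵢ(Kᵢ−1)/(1+ψ(Kᵢ−1)) = 0.
g(0) = ΣzᵢKᵢ − 1 = 0.066 and g(1) = 1 − Σzᵢ/Kᵢ = -0.941, so a root lies in (0, 1).
Binary case is linear: z₁(K₁−1)(1+ψ(K₂−1)) + z₂(K₂−1)(1+ψ(K₁−1)) = 0
⇒ ψ = [z₁(K₁−1)+z₂(K₂−1)] / [−(K₁−1)(K₂−1)] = 0.0658/0.4717 = 0.139

ψ = 0.139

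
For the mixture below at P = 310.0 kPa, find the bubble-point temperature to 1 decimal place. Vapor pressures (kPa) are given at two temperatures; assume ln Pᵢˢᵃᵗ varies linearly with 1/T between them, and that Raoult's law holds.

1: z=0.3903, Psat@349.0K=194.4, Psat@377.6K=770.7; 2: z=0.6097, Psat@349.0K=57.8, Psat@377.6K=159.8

T = 371.7 K

Bubble-point temperature: ΣzᵢPᵢˢᵃᵗ(T) = P. Interpolate ln Pᵢˢᵃᵗ = aᵢ + bᵢ/T.
  T = 349.0 K: ΣzᵢPᵢˢᵃᵗ = 111.11 kPa
  T = 377.6 K: ΣzᵢPᵢˢᵃᵗ = 398.23 kPa
  T = 363.3 K: ΣzᵢPᵢˢᵃᵗ = 215.01 kPa
  T = 370.5 K: ΣzᵢPᵢˢᵃᵗ = 294.78 kPa
  T = 374.1 K: ΣzᵢPᵢˢᵃᵗ = 343.78 kPa
  T = 372.3 K: ΣzᵢPᵢˢᵃᵗ = 318.45 kPa
Interpolating between 370.5 K and 372.3 K gives T ≈ 371.7 K.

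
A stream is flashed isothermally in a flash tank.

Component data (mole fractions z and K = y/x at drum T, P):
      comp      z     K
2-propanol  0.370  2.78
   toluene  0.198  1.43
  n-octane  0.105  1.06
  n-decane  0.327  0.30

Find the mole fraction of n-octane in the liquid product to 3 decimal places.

Iterate (Newton) starting at ψ = 0.5:
  ψ = 0.500: g = 0.0725, g' = -0.733 → ψ = 0.599
  ψ = 0.599: g = -0.0016, g' = -0.773 → ψ = 0.597
Converged at ψ = 0.597.
Compositions from xᵢ = zᵢ/(1+ψ(Kᵢ−1)), yᵢ = Kᵢxᵢ:
  2-propanol: x = 0.179, y = 0.499
  toluene: x = 0.158, y = 0.225
  n-octane: x = 0.101, y = 0.107
  n-decane: x = 0.562, y = 0.169

x_n-octane = 0.101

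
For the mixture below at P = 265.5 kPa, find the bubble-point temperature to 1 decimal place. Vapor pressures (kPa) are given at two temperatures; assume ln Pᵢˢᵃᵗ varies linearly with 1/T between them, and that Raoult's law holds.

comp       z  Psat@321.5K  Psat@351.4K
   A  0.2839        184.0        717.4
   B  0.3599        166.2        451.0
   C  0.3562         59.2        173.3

T = 338.6 K

Bubble-point temperature: ΣzᵢPᵢˢᵃᵗ(T) = P. Interpolate ln Pᵢˢᵃᵗ = aᵢ + bᵢ/T.
  T = 321.5 K: ΣzᵢPᵢˢᵃᵗ = 133.14 kPa
  T = 351.4 K: ΣzᵢPᵢˢᵃᵗ = 427.71 kPa
  T = 336.4 K: ΣzᵢPᵢˢᵃᵗ = 243.53 kPa
  T = 343.9 K: ΣzᵢPᵢˢᵃᵗ = 324.45 kPa
  T = 340.1 K: ΣzᵢPᵢˢᵃᵗ = 280.94 kPa
  T = 338.2 K: ΣzᵢPᵢˢᵃᵗ = 261.15 kPa
Interpolating between 338.2 K and 340.1 K gives T ≈ 338.6 K.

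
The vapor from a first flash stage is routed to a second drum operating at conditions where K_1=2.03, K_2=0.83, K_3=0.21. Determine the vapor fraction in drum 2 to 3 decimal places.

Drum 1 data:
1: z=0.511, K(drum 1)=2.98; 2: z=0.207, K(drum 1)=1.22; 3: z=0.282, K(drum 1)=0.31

V/F (drum 2) = 0.662

Drum 1:
Rachford–Rice: g(ψ₁) = Σ zᵢ(Kᵢ−1)/(1+ψ₁(Kᵢ−1)) = 0.
g(0) = ΣzᵢKᵢ − 1 = 0.863 and g(1) = 1 − Σzᵢ/Kᵢ = -0.251, so a root lies in (0, 1).
Newton–Raphson from ψ₁ = 0.52:
  ψ₁ = 0.520: g = 0.2359, g' = -0.821 → ψ₁ = 0.807
  ψ₁ = 0.807: g = -0.0113, g' = -0.988 → ψ₁ = 0.796
Converged at ψ₁ = 0.796.
Drum-1 compositions:
  1: x = 0.198, y = 0.591
  2: x = 0.176, y = 0.215
  3: x = 0.625, y = 0.194
Drum-2 feed = drum-1 vapor: z₂ = (0.5912, 0.2149, 0.1939).
Drum 2:
Iterate (Newton) starting at ψ₂ = 0.5:
  ψ₂ = 0.500: g = 0.1088, g' = -0.611 → ψ₂ = 0.678
  ψ₂ = 0.678: g = -0.0126, g' = -0.787 → ψ₂ = 0.662
Converged at ψ₂ = 0.662.
  1: x = 0.352, y = 0.714
  2: x = 0.242, y = 0.201
  3: x = 0.406, y = 0.085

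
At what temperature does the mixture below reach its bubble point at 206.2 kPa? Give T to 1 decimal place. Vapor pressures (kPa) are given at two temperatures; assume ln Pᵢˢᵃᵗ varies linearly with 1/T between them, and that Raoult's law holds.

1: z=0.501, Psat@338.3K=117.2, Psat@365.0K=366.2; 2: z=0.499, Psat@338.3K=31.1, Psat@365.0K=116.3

Bubble-point temperature: ΣzᵢPᵢˢᵃᵗ(T) = P. Interpolate ln Pᵢˢᵃᵗ = aᵢ + bᵢ/T.
  T = 338.3 K: ΣzᵢPᵢˢᵃᵗ = 74.24 kPa
  T = 365.0 K: ΣzᵢPᵢˢᵃᵗ = 241.50 kPa
  T = 351.6 K: ΣzᵢPᵢˢᵃᵗ = 136.53 kPa
  T = 358.3 K: ΣzᵢPᵢˢᵃᵗ = 182.52 kPa
  T = 361.6 K: ΣzᵢPᵢˢᵃᵗ = 209.78 kPa
  T = 360.0 K: ΣzᵢPᵢˢᵃᵗ = 196.15 kPa
Interpolating between 360.0 K and 361.6 K gives T ≈ 361.2 K.

T = 361.2 K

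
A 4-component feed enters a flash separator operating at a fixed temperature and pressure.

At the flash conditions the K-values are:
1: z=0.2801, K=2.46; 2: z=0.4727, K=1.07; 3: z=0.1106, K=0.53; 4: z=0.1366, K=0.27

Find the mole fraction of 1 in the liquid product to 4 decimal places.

Newton iteration, ψ⁰ = 0.34:
  ψ = 0.3400: g = 0.11110, g' = -0.4323 → ψ = 0.5970
  ψ = 0.5970: g = 0.00125, g' = -0.4485 → ψ = 0.5998
Converged at ψ = 0.5998.
Compositions from xᵢ = zᵢ/(1+ψ(Kᵢ−1)), yᵢ = Kᵢxᵢ:
  1: x = 0.1493, y = 0.3674
  2: x = 0.4537, y = 0.4854
  3: x = 0.1540, y = 0.0816
  4: x = 0.2430, y = 0.0656

x_1 = 0.1493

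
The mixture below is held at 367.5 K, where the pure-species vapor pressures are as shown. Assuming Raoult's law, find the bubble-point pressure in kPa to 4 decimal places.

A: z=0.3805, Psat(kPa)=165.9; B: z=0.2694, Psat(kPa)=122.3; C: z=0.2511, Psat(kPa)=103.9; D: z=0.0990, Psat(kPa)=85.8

At the bubble point ψ → 0, so ΣzᵢKᵢ = 1 with Kᵢ = Pᵢˢᵃᵗ/P ⇒ P = ΣzᵢPᵢˢᵃᵗ.
P = 0.3805·165.9 + 0.2694·122.3 + 0.2511·103.9 + 0.0990·85.8 = 130.6561 kPa

Pbub = 130.6561 kPa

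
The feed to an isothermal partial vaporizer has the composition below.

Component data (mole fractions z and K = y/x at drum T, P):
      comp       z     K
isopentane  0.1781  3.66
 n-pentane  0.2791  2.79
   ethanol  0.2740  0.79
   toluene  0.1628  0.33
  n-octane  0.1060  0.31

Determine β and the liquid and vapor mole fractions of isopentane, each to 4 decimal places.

β = 0.6655, x_isopentane = 0.0643, y_isopentane = 0.2353

Newton–Raphson from β = 0.32:
  β = 0.3200: g = 0.27916, g' = -0.9447 → β = 0.6155
  β = 0.6155: g = 0.03849, g' = -0.7637 → β = 0.6659
  β = 0.6659: g = -0.00029, g' = -0.7775 → β = 0.6655
Converged at β = 0.6655.
Compositions from xᵢ = zᵢ/(1+β(Kᵢ−1)), yᵢ = Kᵢxᵢ:
  isopentane: x = 0.0643, y = 0.2353
  n-pentane: x = 0.1274, y = 0.3554
  ethanol: x = 0.3185, y = 0.2516
  toluene: x = 0.2938, y = 0.0970
  n-octane: x = 0.1960, y = 0.0608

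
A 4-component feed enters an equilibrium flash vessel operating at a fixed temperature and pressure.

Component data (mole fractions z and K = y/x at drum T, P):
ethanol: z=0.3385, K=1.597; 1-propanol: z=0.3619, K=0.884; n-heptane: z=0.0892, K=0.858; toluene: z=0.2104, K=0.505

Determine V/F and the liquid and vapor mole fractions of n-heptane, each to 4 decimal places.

V/F = 0.2537, x_n-heptane = 0.0925, y_n-heptane = 0.0794

Newton–Raphson from V/F = 0.5:
  V/F = 0.5000: g = -0.04097, g' = -0.1702 → V/F = 0.2592
  V/F = 0.2592: g = -0.00091, g' = -0.1654 → V/F = 0.2537
Converged at V/F = 0.2537.
Compositions from xᵢ = zᵢ/(1+V/F(Kᵢ−1)), yᵢ = Kᵢxᵢ:
  ethanol: x = 0.2940, y = 0.4695
  1-propanol: x = 0.3729, y = 0.3296
  n-heptane: x = 0.0925, y = 0.0794
  toluene: x = 0.2406, y = 0.1215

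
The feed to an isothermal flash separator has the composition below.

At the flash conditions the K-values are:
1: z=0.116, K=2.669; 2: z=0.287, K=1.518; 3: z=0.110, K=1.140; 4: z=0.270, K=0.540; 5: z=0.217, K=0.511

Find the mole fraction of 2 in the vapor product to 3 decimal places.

Rachford–Rice: g(β) = Σ zᵢ(Kᵢ−1)/(1+β(Kᵢ−1)) = 0.
Check two-phase: ΣzᵢKᵢ = 1.127 > 1 and Σzᵢ/Kᵢ = 1.254 > 1, so g(0) = 0.127 > 0 and g(1) = -0.254 < 0.
Newton iteration, β⁰ = 0.5:
  β = 0.500: g = -0.0637, g' = -0.334 → β = 0.309
  β = 0.309: g = 0.0009, g' = -0.349 → β = 0.311
Converged at β = 0.311.
Compositions from xᵢ = zᵢ/(1+β(Kᵢ−1)), yᵢ = Kᵢxᵢ:
  1: x = 0.076, y = 0.204
  2: x = 0.247, y = 0.375
  3: x = 0.105, y = 0.120
  4: x = 0.315, y = 0.170
  5: x = 0.256, y = 0.131

y_2 = 0.375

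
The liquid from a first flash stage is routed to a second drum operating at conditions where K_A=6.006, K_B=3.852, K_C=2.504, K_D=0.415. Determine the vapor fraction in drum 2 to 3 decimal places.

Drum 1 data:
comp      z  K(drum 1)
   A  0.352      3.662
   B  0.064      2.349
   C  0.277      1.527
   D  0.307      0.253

V/F (drum 2) = 0.349

Drum 1:
Let ψ₁ = V/F and solve Σ zᵢ(Kᵢ−1)/(1+ψ₁(Kᵢ−1)) = 0.
Feasibility: ΣzᵢKᵢ = 1.940, Σzᵢ/Kᵢ = 1.518 — both > 1, two phases present.
Newton–Raphson from ψ₁ = 0.68:
  ψ₁ = 0.680: g = 0.0199, g' = -1.097 → ψ₁ = 0.698
Converged at ψ₁ = 0.698.
Drum-1 compositions:
  A: x = 0.123, y = 0.451
  B: x = 0.033, y = 0.077
  C: x = 0.203, y = 0.309
  D: x = 0.641, y = 0.162
Drum-2 feed = drum-1 liquid: z₂ = (0.1232, 0.0330, 0.2025, 0.6413).
Drum 2:
Let ψ₂ = V/F and solve Σ zᵢ(Kᵢ−1)/(1+ψ₂(Kᵢ−1)) = 0.
Feasibility: ΣzᵢKᵢ = 1.640, Σzᵢ/Kᵢ = 1.655 — both > 1, two phases present.
Newton iteration, ψ₂⁰ = 0.7:
  ψ₂ = 0.700: g = -0.3187, g' = -0.920 → ψ₂ = 0.354
  ψ₂ = 0.354: g = -0.0048, g' = -1.013 → ψ₂ = 0.349
Converged at ψ₂ = 0.349.
  A: x = 0.045, y = 0.269
  B: x = 0.017, y = 0.064
  C: x = 0.133, y = 0.333
  D: x = 0.806, y = 0.334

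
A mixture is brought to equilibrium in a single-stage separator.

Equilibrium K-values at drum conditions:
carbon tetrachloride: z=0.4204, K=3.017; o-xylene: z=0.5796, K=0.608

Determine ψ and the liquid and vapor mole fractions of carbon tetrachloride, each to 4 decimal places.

Binary case is linear: z₁(K₁−1)(1+ψ(K₂−1)) + z₂(K₂−1)(1+ψ(K₁−1)) = 0
⇒ ψ = [z₁(K₁−1)+z₂(K₂−1)] / [−(K₁−1)(K₂−1)] = 0.62074/0.79066 = 0.7851
Compositions from xᵢ = zᵢ/(1+ψ(Kᵢ−1)), yᵢ = Kᵢxᵢ:
  carbon tetrachloride: x = 0.1627, y = 0.4909
  o-xylene: x = 0.8373, y = 0.5091

ψ = 0.7851, x_carbon tetrachloride = 0.1627, y_carbon tetrachloride = 0.4909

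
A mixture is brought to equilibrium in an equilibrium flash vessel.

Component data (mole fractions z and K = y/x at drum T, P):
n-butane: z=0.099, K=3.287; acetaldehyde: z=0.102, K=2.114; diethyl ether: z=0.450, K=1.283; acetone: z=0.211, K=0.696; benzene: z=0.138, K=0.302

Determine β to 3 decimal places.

Rachford–Rice: g(β) = Σ zᵢ(Kᵢ−1)/(1+β(Kᵢ−1)) = 0.
Check two-phase: ΣzᵢKᵢ = 1.307 > 1 and Σzᵢ/Kᵢ = 1.189 > 1, so g(0) = 0.307 > 0 and g(1) = -0.189 < 0.
Newton iteration, β⁰ = 0.5:
  β = 0.500: g = 0.0666, g' = -0.378 → β = 0.676
  β = 0.676: g = -0.0024, g' = -0.418 → β = 0.670
Converged at β = 0.670.

β = 0.670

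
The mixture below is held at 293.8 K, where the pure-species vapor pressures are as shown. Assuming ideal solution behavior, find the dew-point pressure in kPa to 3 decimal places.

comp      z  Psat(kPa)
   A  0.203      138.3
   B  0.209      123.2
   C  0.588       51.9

At the dew point ψ → 1, so Σzᵢ/Kᵢ = 1 with Kᵢ = Pᵢˢᵃᵗ/P ⇒ 1/P = Σzᵢ/Pᵢˢᵃᵗ.
1/P = 0.203/138.3 + 0.209/123.2 + 0.588/51.9 = 0.014494 ⇒ P = 68.995 kPa

Pdew = 68.995 kPa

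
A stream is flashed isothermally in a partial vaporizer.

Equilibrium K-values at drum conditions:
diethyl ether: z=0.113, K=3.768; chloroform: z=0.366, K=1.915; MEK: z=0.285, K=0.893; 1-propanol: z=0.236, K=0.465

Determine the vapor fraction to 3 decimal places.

ψ = 0.890

Newton iteration, ψ⁰ = 0.51:
  ψ = 0.510: g = 0.1521, g' = -0.423 → ψ = 0.870
  ψ = 0.870: g = 0.0084, g' = -0.410 → ψ = 0.891
  ψ = 0.891: g = -0.0001, g' = -0.416 → ψ = 0.890
Converged at ψ = 0.890.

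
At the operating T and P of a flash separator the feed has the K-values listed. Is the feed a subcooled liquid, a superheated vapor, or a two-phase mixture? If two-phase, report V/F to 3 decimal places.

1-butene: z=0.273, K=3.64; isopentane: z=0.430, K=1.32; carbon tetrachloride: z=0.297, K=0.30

two-phase, V/F = 0.647

ΣzᵢKᵢ = 1.650; Σzᵢ/Kᵢ = 1.391.
Both exceed 1, so a two-phase solution exists.
Material balance + equilibrium reduce to Σ zᵢ(Kᵢ−1)/(1+ψ(Kᵢ−1)) = 0.
Newton–Raphson from ψ = 0.5:
  ψ = 0.500: g = 0.1094, g' = -0.731 → ψ = 0.650
  ψ = 0.650: g = -0.0020, g' = -0.778 → ψ = 0.647
Converged at ψ = 0.647.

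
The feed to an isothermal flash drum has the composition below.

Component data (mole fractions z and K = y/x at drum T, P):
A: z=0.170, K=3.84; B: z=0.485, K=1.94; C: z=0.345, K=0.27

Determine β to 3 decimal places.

Rachford–Rice: g(β) = Σ zᵢ(Kᵢ−1)/(1+β(Kᵢ−1)) = 0.
Feasibility: ΣzᵢKᵢ = 1.687, Σzᵢ/Kᵢ = 1.572 — both > 1, two phases present.
Newton iteration, β⁰ = 0.31:
  β = 0.310: g = 0.2843, g' = -0.952 → β = 0.609
  β = 0.609: g = 0.0137, g' = -0.953 → β = 0.623
Converged at β = 0.623.

β = 0.623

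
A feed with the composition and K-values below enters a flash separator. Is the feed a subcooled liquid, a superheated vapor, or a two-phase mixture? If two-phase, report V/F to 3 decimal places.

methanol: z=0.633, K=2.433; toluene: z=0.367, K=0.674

superheated vapor

ΣzᵢKᵢ = 1.787; Σzᵢ/Kᵢ = 0.805.
Since Σzᵢ/Kᵢ < 1 the mixture is above its dew point — single vapor phase.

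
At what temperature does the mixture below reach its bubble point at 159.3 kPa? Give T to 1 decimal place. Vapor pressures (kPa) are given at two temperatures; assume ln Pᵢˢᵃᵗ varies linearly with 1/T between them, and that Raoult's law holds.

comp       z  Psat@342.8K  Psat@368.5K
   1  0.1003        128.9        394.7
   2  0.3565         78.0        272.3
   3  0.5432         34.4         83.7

T = 365.3 K

Bubble-point temperature: ΣzᵢPᵢˢᵃᵗ(T) = P. Interpolate ln Pᵢˢᵃᵗ = aᵢ + bᵢ/T.
  T = 342.8 K: ΣzᵢPᵢˢᵃᵗ = 59.42 kPa
  T = 368.5 K: ΣzᵢPᵢˢᵃᵗ = 182.13 kPa
  T = 355.6 K: ΣzᵢPᵢˢᵃᵗ = 105.62 kPa
  T = 362.1 K: ΣzᵢPᵢˢᵃᵗ = 139.57 kPa
  T = 365.3 K: ΣzᵢPᵢˢᵃᵗ = 159.60 kPa
  T = 363.7 K: ΣzᵢPᵢˢᵃᵗ = 149.29 kPa
Interpolating between 363.7 K and 365.3 K gives T ≈ 365.3 K.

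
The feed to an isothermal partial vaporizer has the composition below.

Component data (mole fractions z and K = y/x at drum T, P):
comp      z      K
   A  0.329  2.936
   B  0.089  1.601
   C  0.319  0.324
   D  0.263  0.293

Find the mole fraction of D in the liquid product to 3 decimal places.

Newton iteration, ψ⁰ = 0.43:
  ψ = 0.430: g = -0.1811, g' = -0.949 → ψ = 0.239
  ψ = 0.239: g = 0.0012, g' = -0.999 → ψ = 0.240
Converged at ψ = 0.240.
Compositions from xᵢ = zᵢ/(1+ψ(Kᵢ−1)), yᵢ = Kᵢxᵢ:
  A: x = 0.225, y = 0.659
  B: x = 0.078, y = 0.125
  C: x = 0.381, y = 0.123
  D: x = 0.317, y = 0.093

x_D = 0.317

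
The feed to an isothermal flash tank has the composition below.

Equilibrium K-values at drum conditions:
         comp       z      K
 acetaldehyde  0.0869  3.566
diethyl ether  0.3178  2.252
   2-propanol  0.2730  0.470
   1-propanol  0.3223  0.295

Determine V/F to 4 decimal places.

V/F = 0.2455

Rachford–Rice: g(V/F) = Σ zᵢ(Kᵢ−1)/(1+V/F(Kᵢ−1)) = 0.
Feasibility: ΣzᵢKᵢ = 1.2490, Σzᵢ/Kᵢ = 1.8389 — both > 1, two phases present.
Newton–Raphson from V/F = 0.5:
  V/F = 0.5000: g = -0.20540, g' = -0.8222 → V/F = 0.2502
  V/F = 0.2502: g = -0.00391, g' = -0.8392 → V/F = 0.2455
Converged at V/F = 0.2455.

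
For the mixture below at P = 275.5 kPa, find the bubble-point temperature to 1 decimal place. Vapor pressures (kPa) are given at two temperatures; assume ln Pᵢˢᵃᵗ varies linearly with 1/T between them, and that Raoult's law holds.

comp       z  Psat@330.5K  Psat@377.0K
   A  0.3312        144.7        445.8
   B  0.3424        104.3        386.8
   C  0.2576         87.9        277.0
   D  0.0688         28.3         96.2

Bubble-point temperature: ΣzᵢPᵢˢᵃᵗ(T) = P. Interpolate ln Pᵢˢᵃᵗ = aᵢ + bᵢ/T.
  T = 330.5 K: ΣzᵢPᵢˢᵃᵗ = 108.23 kPa
  T = 377.0 K: ΣzᵢPᵢˢᵃᵗ = 358.06 kPa
  T = 353.8 K: ΣzᵢPᵢˢᵃᵗ = 204.83 kPa
  T = 365.4 K: ΣzᵢPᵢˢᵃᵗ = 273.17 kPa
  T = 371.2 K: ΣzᵢPᵢˢᵃᵗ = 313.40 kPa
  T = 368.3 K: ΣzᵢPᵢˢᵃᵗ = 292.75 kPa
  T = 366.9 K: ΣzᵢPᵢˢᵃᵗ = 283.17 kPa
  T = 366.1 K: ΣzᵢPᵢˢᵃᵗ = 277.80 kPa
Interpolating between 365.4 K and 366.1 K gives T ≈ 365.8 K.

T = 365.8 K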